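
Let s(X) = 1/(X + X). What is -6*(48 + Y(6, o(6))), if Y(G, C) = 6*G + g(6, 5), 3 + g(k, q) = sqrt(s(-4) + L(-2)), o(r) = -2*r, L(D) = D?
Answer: -486 - 3*I*sqrt(34)/2 ≈ -486.0 - 8.7464*I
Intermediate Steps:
s(X) = 1/(2*X)
g(k, q) = -3 + I*sqrt(34)/4 (g(k, q) = -3 + sqrt((1/2)/(-4) - 2) = -3 + sqrt((1/2)*(-1/4) - 2) = -3 + sqrt(-1/8 - 2) = -3 + sqrt(-17/8) = -3 + I*sqrt(34)/4)
Y(G, C) = -3 + 6*G + I*sqrt(34)/4 (Y(G, C) = 6*G + (-3 + I*sqrt(34)/4) = -3 + 6*G + I*sqrt(34)/4)
-6*(48 + Y(6, o(6))) = -6*(48 + (-3 + 6*6 + I*sqrt(34)/4)) = -6*(48 + (-3 + 36 + I*sqrt(34)/4)) = -6*(48 + (33 + I*sqrt(34)/4)) = -6*(81 + I*sqrt(34)/4) = -486 - 3*I*sqrt(34)/2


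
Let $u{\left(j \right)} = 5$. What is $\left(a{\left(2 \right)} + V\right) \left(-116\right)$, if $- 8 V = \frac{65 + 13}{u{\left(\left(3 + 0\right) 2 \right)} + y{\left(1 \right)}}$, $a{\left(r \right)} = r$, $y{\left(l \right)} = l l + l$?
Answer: $- \frac{493}{7} \approx -70.429$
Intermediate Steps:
$y{\left(l \right)} = l + l^{2}$ ($y{\left(l \right)} = l^{2} + l = l + l^{2}$)
$V = - \frac{39}{28}$ ($V = - \frac{\left(65 + 13\right) \frac{1}{5 + 1 \left(1 + 1\right)}}{8} = - \frac{78 \frac{1}{5 + 1 \cdot 2}}{8} = - \frac{78 \frac{1}{5 + 2}}{8} = - \frac{78 \cdot \frac{1}{7}}{8} = \left(- \frac{1}{8}\right) \frac{78}{7} = - \frac{39}{28} \approx -1.3929$)
$\left(a{\left(2 \right)} + V\right) \left(-116\right) = \left(2 - \frac{39}{28}\right) \left(-116\right) = \frac{17}{28} \left(-116\right) = - \frac{493}{7}$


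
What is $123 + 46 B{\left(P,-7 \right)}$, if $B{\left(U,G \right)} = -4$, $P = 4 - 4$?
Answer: $-61$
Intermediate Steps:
$P = 0$ ($P = 4 - 4 = 0$)
$123 + 46 B{\left(P,-7 \right)} = 123 + 46 \left(-4\right) = 123 - 184 = -61$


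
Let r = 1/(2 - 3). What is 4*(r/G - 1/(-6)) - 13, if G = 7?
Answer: -271/21 ≈ -12.905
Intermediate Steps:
r = -1 (r = 1/(-1) = -1)
4*(r/G - 1/(-6)) - 13 = 4*(-1/7 - 1/(-6)) - 13 = 4*(-1*⅐ - 1*(-⅙)) - 13 = 4*(-⅐ + ⅙) - 13 = 4*(1/42) - 13 = 2/21 - 13 = -271/21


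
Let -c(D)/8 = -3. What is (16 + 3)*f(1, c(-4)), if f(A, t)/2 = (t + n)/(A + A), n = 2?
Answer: 494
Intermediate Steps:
c(D) = 24 (c(D) = -8*(-3) = 24)
f(A, t) = (2 + t)/A (f(A, t) = 2*((t + 2)/(A + A)) = 2*((2 + t)/((2*A))) = 2*((2 + t)*(1/(2*A))) = 2*((2 + t)/(2*A)) = (2 + t)/A)
(16 + 3)*f(1, c(-4)) = (16 + 3)*((2 + 24)/1) = 19*(1*26) = 19*26 = 494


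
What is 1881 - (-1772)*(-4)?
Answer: -5207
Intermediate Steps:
1881 - (-1772)*(-4) = 1881 - 1*7088 = 1881 - 7088 = -5207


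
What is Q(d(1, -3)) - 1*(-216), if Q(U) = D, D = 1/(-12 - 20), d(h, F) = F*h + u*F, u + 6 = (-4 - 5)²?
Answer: 6911/32 ≈ 215.97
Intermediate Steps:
u = 75 (u = -6 + (-4 - 5)² = -6 + (-9)² = -6 + 81 = 75)
d(h, F) = 75*F + F*h (d(h, F) = F*h + 75*F = 75*F + F*h)
D = -1/32 (D = 1/(-32) = -1/32 ≈ -0.031250)
Q(U) = -1/32
Q(d(1, -3)) - 1*(-216) = -1/32 - 1*(-216) = -1/32 + 216 = 6911/32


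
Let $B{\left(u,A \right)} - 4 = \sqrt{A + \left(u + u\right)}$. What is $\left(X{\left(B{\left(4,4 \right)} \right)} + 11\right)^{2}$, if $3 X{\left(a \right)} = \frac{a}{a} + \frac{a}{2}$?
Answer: $\frac{\left(36 + \sqrt{3}\right)^{2}}{9} \approx 158.19$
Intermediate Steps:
$B{\left(u,A \right)} = 4 + \sqrt{A + 2 u}$ ($B{\left(u,A \right)} = 4 + \sqrt{A + \left(u + u\right)} = 4 + \sqrt{A + 2 u}$)
$X{\left(a \right)} = \frac{1}{3} + \frac{a}{6}$ ($X{\left(a \right)} = \frac{\frac{a}{a} + \frac{a}{2}}{3} = \frac{1 + a \frac{1}{2}}{3} = \frac{1 + \frac{a}{2}}{3} = \frac{1}{3} + \frac{a}{6}$)
$\left(X{\left(B{\left(4,4 \right)} \right)} + 11\right)^{2} = \left(\left(\frac{1}{3} + \frac{4 + \sqrt{4 + 2 \cdot 4}}{6}\right) + 11\right)^{2} = \left(\left(\frac{1}{3} + \frac{4 + \sqrt{4 + 8}}{6}\right) + 11\right)^{2} = \left(\left(\frac{1}{3} + \frac{4 + \sqrt{12}}{6}\right) + 11\right)^{2} = \left(\left(\frac{1}{3} + \frac{4 + 2 \sqrt{3}}{6}\right) + 11\right)^{2} = \left(\left(\frac{1}{3} + \left(\frac{2}{3} + \frac{\sqrt{3}}{3}\right)\right) + 11\right)^{2} = \left(\left(1 + \frac{\sqrt{3}}{3}\right) + 11\right)^{2} = \left(12 + \frac{\sqrt{3}}{3}\right)^{2}$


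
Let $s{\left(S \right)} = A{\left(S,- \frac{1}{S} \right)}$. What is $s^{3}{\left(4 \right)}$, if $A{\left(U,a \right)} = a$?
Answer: $- \frac{1}{64} \approx -0.015625$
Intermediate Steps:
$s{\left(S \right)} = - \frac{1}{S}$
$s^{3}{\left(4 \right)} = \left(- \frac{1}{4}\right)^{3} = - \frac{1}{64}$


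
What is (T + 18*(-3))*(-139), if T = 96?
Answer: -5838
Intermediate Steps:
(T + 18*(-3))*(-139) = (96 + 18*(-3))*(-139) = (96 - 54)*(-139) = 42*(-139) = -5838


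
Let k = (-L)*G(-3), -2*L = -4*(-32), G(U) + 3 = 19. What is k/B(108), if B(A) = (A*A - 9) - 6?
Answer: 1024/11649 ≈ 0.087905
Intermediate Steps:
G(U) = 16 (G(U) = -3 + 19 = 16)
L = -64 (L = -(-2)*(-32) = -½*128 = -64)
B(A) = -15 + A² (B(A) = (A² - 9) - 6 = (-9 + A²) - 6 = -15 + A²)
k = 1024 (k = -1*(-64)*16 = 64*16 = 1024)
k/B(108) = 1024/(-15 + 108²) = 1024/(-15 + 11664) = 1024/11649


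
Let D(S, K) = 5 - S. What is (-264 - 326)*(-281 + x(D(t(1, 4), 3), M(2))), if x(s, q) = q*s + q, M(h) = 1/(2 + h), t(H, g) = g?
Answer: 165495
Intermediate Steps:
x(s, q) = q + q*s
(-264 - 326)*(-281 + x(D(t(1, 4), 3), M(2))) = (-264 - 326)*(-281 + (1 + (5 - 1*4))/(2 + 2)) = -590*(-281 + (1 + (5 - 4))/4) = -590*(-281 + (1 + 1)/4) = -590*(-281 + (¼)*2) = -590*(-281 + ½) = -590*(-561/2) = 165495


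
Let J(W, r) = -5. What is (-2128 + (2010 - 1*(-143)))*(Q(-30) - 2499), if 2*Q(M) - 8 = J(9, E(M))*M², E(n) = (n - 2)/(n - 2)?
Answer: -118625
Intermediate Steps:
E(n) = 1 (E(n) = (-2 + n)/(-2 + n) = 1)
Q(M) = 4 - 5*M²/2 (Q(M) = 4 + (-5*M²)/2 = 4 - 5*M²/2)
(-2128 + (2010 - 1*(-143)))*(Q(-30) - 2499) = (-2128 + (2010 - 1*(-143)))*((4 - 5/2*(-30)²) - 2499) = (-2128 + (2010 + 143))*((4 - 5/2*900) - 2499) = (-2128 + 2153)*((4 - 2250) - 2499) = 25*(-2246 - 2499) = 25*(-4745) = -118625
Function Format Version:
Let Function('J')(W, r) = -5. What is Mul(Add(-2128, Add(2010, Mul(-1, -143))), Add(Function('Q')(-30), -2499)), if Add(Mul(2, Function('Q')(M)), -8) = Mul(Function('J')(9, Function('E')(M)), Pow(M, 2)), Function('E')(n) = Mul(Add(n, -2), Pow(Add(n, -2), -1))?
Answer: -118625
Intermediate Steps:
Function('E')(n) = 1 (Function('E')(n) = Mul(Add(-2, n), Pow(Add(-2, n), -1)) = 1)
Function('Q')(M) = Add(4, Mul(Rational(-5, 2), Pow(M, 2))) (Function('Q')(M) = Add(4, Mul(Rational(1, 2), Mul(-5, Pow(M, 2)))) = Add(4, Mul(Rational(-5, 2), Pow(M, 2))))
Mul(Add(-2128, Add(2010, Mul(-1, -143))), Add(Function('Q')(-30), -2499)) = Mul(Add(-2128, Add(2010, Mul(-1, -143))), Add(Add(4, Mul(Rational(-5, 2), Pow(-30, 2))), -2499)) = Mul(Add(-2128, Add(2010, 143)), Add(Add(4, Mul(Rational(-5, 2), 900)), -2499)) = Mul(Add(-2128, 2153), Add(Add(4, -2250), -2499)) = Mul(25, Add(-2246, -2499)) = Mul(25, -4745) = -118625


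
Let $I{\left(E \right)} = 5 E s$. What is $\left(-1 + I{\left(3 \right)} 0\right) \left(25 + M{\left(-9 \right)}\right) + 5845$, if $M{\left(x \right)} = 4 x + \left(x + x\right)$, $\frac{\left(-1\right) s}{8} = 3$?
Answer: $5874$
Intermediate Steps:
$s = -24$ ($s = \left(-8\right) 3 = -24$)
$M{\left(x \right)} = 6 x$ ($M{\left(x \right)} = 4 x + 2 x = 6 x$)
$I{\left(E \right)} = - 120 E$ ($I{\left(E \right)} = 5 E \left(-24\right) = - 120 E$)
$\left(-1 + I{\left(3 \right)} 0\right) \left(25 + M{\left(-9 \right)}\right) + 5845 = \left(-1 + \left(-120\right) 3 \cdot 0\right) \left(25 + 6 \left(-9\right)\right) + 5845 = \left(-1 - 0\right) \left(25 - 54\right) + 5845 = \left(-1 + 0\right) \left(-29\right) + 5845 = \left(-1\right) \left(-29\right) + 5845 = 29 + 5845 = 5874$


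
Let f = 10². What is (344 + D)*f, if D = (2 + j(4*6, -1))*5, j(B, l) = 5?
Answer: 37900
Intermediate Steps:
D = 35 (D = (2 + 5)*5 = 7*5 = 35)
f = 100
(344 + D)*f = (344 + 35)*100 = 379*100 = 37900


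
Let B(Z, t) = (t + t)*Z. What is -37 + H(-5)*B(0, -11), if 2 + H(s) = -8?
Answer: -37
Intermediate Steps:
H(s) = -10 (H(s) = -2 - 8 = -10)
B(Z, t) = 2*Z*t (B(Z, t) = (2*t)*Z = 2*Z*t)
-37 + H(-5)*B(0, -11) = -37 - 20*0*(-11) = -37 - 10*0 = -37 + 0 = -37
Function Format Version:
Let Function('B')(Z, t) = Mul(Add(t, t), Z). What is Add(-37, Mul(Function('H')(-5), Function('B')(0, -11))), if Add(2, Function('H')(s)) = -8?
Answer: -37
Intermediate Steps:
Function('H')(s) = -10 (Function('H')(s) = Add(-2, -8) = -10)
Function('B')(Z, t) = Mul(2, Z, t) (Function('B')(Z, t) = Mul(Mul(2, t), Z) = Mul(2, Z, t))
Add(-37, Mul(Function('H')(-5), Function('B')(0, -11))) = Add(-37, Mul(-10, Mul(2, 0, -11))) = Add(-37, Mul(-10, 0)) = Add(-37, 0) = -37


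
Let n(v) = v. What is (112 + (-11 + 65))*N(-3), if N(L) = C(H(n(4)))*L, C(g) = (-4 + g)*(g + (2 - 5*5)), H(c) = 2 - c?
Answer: -74700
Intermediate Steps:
C(g) = (-23 + g)*(-4 + g) (C(g) = (-4 + g)*(g + (2 - 25)) = (-4 + g)*(g - 23) = (-4 + g)*(-23 + g) = (-23 + g)*(-4 + g))
N(L) = 150*L (N(L) = (92 + (2 - 1*4)² - 27*(2 - 1*4))*L = (92 + (2 - 4)² - 27*(2 - 4))*L = (92 + (-2)² - 27*(-2))*L = (92 + 4 + 54)*L = 150*L)
(112 + (-11 + 65))*N(-3) = (112 + (-11 + 65))*(150*(-3)) = (112 + 54)*(-450) = 166*(-450) = -74700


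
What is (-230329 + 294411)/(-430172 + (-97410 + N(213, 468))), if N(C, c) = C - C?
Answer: -32041/263791 ≈ -0.12146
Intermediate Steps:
N(C, c) = 0
(-230329 + 294411)/(-430172 + (-97410 + N(213, 468))) = (-230329 + 294411)/(-430172 + (-97410 + 0)) = 64082/(-430172 - 97410) = 64082/(-527582) = 64082*(-1/527582) = -32041/263791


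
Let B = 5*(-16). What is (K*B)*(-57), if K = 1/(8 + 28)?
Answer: 380/3 ≈ 126.67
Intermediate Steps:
K = 1/36 ≈ 0.027778
B = -80
(K*B)*(-57) = ((1/36)*(-80))*(-57) = -20/9*(-57) = 380/3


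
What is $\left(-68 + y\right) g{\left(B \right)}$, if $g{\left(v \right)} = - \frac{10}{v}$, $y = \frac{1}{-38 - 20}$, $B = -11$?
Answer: $- \frac{19725}{319} \approx -61.834$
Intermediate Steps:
$y = - \frac{1}{58}$ ($y = \frac{1}{-58} = - \frac{1}{58} \approx -0.017241$)
$\left(-68 + y\right) g{\left(B \right)} = \left(-68 - \frac{1}{58}\right) \left(- \frac{10}{-11}\right) = - \frac{3945 \left(\left(-10\right) \left(- \frac{1}{11}\right)\right)}{58} = \left(- \frac{3945}{58}\right) \frac{10}{11} = - \frac{19725}{319}$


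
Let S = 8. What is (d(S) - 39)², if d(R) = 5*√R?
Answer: 1721 - 780*√2 ≈ 617.91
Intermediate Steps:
(d(S) - 39)² = (5*√8 - 39)² = (5*(2*√2) - 39)² = (10*√2 - 39)² = (-39 + 10*√2)²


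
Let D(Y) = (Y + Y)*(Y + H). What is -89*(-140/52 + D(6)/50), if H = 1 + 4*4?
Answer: -81791/325 ≈ -251.66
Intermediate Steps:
H = 17 (H = 1 + 16 = 17)
D(Y) = 2*Y*(17 + Y) (D(Y) = (Y + Y)*(Y + 17) = (2*Y)*(17 + Y) = 2*Y*(17 + Y))
-89*(-140/52 + D(6)/50) = -89*(-140/52 + (2*6*(17 + 6))/50) = -89*(-140*1/52 + (2*6*23)*(1/50)) = -89*(-35/13 + 276*(1/50)) = -89*(-35/13 + 138/25) = -89*919/325 = -81791/325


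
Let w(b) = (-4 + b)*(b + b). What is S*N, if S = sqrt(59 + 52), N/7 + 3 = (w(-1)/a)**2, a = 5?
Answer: 7*sqrt(111) ≈ 73.750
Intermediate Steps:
w(b) = 2*b*(-4 + b) (w(b) = (-4 + b)*(2*b) = 2*b*(-4 + b))
N = 7 (N = -21 + 7*((2*(-1)*(-4 - 1))/5)**2 = -21 + 7*((2*(-1)*(-5))*(1/5))**2 = -21 + 7*(10*(1/5))**2 = -21 + 7*2**2 = -21 + 7*4 = -21 + 28 = 7)
S = sqrt(111) ≈ 10.536
S*N = sqrt(111)*7 = 7*sqrt(111)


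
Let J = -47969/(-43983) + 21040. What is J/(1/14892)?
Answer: 4593935234596/14661 ≈ 3.1334e+8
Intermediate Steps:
J = 925450289/43983 (J = -47969*(-1/43983) + 21040 = 47969/43983 + 21040 = 925450289/43983 ≈ 21041.)
J/(1/14892) = 925450289/(43983*(1/14892)) = (925450289/43983)*14892 = 4593935234596/14661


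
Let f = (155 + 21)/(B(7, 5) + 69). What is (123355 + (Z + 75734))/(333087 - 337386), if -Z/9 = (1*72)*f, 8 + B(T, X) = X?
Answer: -65787/1433 ≈ -45.909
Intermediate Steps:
B(T, X) = -8 + X
f = 8/3 (f = (155 + 21)/((-8 + 5) + 69) = 176/(-3 + 69) = 176/66 = 176*(1/66) = 8/3 ≈ 2.6667)
Z = -1728 (Z = -9*1*72*8/3 = -648*8/3 = -9*192 = -1728)
(123355 + (Z + 75734))/(333087 - 337386) = (123355 + (-1728 + 75734))/(333087 - 337386) = (123355 + 74006)/(-4299) = 197361*(-1/4299) = -65787/1433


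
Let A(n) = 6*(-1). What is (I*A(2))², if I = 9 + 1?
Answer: 3600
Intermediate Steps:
I = 10
A(n) = -6
(I*A(2))² = (10*(-6))² = (-60)² = 3600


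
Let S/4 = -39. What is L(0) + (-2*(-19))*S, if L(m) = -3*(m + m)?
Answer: -5928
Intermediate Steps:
S = -156 (S = 4*(-39) = -156)
L(m) = -6*m
L(0) + (-2*(-19))*S = -6*0 - 2*(-19)*(-156) = 0 + 38*(-156) = 0 - 5928 = -5928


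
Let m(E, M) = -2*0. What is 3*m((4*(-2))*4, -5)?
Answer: 0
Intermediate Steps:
m(E, M) = 0
3*m((4*(-2))*4, -5) = 3*0 = 0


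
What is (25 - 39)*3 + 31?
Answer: -11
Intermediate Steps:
(25 - 39)*3 + 31 = -14*3 + 31 = -42 + 31 = -11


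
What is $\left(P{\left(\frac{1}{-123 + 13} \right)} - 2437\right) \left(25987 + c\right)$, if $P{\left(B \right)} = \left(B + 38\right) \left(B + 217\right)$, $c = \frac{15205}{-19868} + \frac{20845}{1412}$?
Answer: $\frac{6406226289629776399}{42431094200} \approx 1.5098 \cdot 10^{8}$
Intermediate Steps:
$c = \frac{49084875}{3506702}$ ($c = 15205 \left(- \frac{1}{19868}\right) + 20845 \cdot \frac{1}{1412} = - \frac{15205}{19868} + \frac{20845}{1412} = \frac{49084875}{3506702} \approx 13.997$)
$P{\left(B \right)} = \left(38 + B\right) \left(217 + B\right)$
$\left(P{\left(\frac{1}{-123 + 13} \right)} - 2437\right) \left(25987 + c\right) = \left(\left(8246 + \left(\frac{1}{-123 + 13}\right)^{2} + \frac{255}{-123 + 13}\right) - 2437\right) \left(25987 + \frac{49084875}{3506702}\right) = \left(\left(8246 + \left(\frac{1}{-110}\right)^{2} + \frac{255}{-110}\right) - 2437\right) \frac{91177749749}{3506702} = \left(\left(8246 + \left(- \frac{1}{110}\right)^{2} + 255 \left(- \frac{1}{110}\right)\right) - 2437\right) \frac{91177749749}{3506702} = \left(\left(8246 + \frac{1}{12100} - \frac{51}{22}\right) - 2437\right) \frac{91177749749}{3506702} = \left(\frac{99748551}{12100} - 2437\right) \frac{91177749749}{3506702} = \frac{70260851}{12100} \cdot \frac{91177749749}{3506702} = \frac{6406226289629776399}{42431094200}$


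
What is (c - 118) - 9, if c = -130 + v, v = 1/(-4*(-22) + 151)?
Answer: -61422/239 ≈ -257.00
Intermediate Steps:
v = 1/239 (v = 1/(88 + 151) = 1/239 ≈ 0.0041841)
c = -31069/239 (c = -130 + 1/239 = -31069/239 ≈ -130.00)
(c - 118) - 9 = (-31069/239 - 118) - 9 = -59271/239 - 9 = -61422/239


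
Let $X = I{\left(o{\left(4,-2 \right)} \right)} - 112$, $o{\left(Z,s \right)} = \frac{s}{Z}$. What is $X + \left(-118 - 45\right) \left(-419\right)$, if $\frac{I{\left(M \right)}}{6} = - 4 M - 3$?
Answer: $68179$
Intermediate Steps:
$I{\left(M \right)} = -18 - 24 M$ ($I{\left(M \right)} = 6 \left(- 4 M - 3\right) = 6 \left(-3 - 4 M\right) = -18 - 24 M$)
$X = -118$ ($X = \left(-18 - 24 \left(- \frac{2}{4}\right)\right) - 112 = \left(-18 - 24 \left(\left(-2\right) \frac{1}{4}\right)\right) - 112 = \left(-18 - -12\right) - 112 = \left(-18 + 12\right) - 112 = -6 - 112 = -118$)
$X + \left(-118 - 45\right) \left(-419\right) = -118 + \left(-118 - 45\right) \left(-419\right) = -118 - -68297 = -118 + 68297 = 68179$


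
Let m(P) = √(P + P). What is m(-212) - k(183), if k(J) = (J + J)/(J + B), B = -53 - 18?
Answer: -183/56 + 2*I*√106 ≈ -3.2679 + 20.591*I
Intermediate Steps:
B = -71
m(P) = √2*√P (m(P) = √(2*P) = √2*√P)
k(J) = 2*J/(-71 + J) (k(J) = (J + J)/(J - 71) = (2*J)/(-71 + J) = 2*J/(-71 + J))
m(-212) - k(183) = √2*√(-212) - 2*183/(-71 + 183) = √2*(2*I*√53) - 2*183/112 = 2*I*√106 - 2*183/112 = 2*I*√106 - 1*183/56 = 2*I*√106 - 183/56 = -183/56 + 2*I*√106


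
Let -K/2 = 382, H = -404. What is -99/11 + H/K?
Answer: -1618/191 ≈ -8.4712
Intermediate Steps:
K = -764 (K = -2*382 = -764)
-99/11 + H/K = -99/11 - 404/(-764) = -99*1/11 - 404*(-1/764) = -9 + 101/191 = -1618/191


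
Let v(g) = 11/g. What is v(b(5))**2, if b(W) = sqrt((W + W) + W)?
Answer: 121/15 ≈ 8.0667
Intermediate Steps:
b(W) = sqrt(3)*sqrt(W) (b(W) = sqrt(2*W + W) = sqrt(3*W) = sqrt(3)*sqrt(W))
v(b(5))**2 = (11/((sqrt(3)*sqrt(5))))**2 = (11/(sqrt(15)))**2 = (11*(sqrt(15)/15))**2 = (11*sqrt(15)/15)**2 = 121/15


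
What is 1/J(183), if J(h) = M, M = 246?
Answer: 1/246 ≈ 0.0040650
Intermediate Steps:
J(h) = 246
1/J(183) = 1/246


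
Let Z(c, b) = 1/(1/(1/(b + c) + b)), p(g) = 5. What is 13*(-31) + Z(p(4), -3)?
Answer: -811/2 ≈ -405.50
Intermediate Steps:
Z(c, b) = b + 1/(b + c) (Z(c, b) = 1/(1/(b + 1/(b + c))) = b + 1/(b + c))
13*(-31) + Z(p(4), -3) = 13*(-31) + (1 + (-3)² - 3*5)/(-3 + 5) = -403 + (1 + 9 - 15)/2 = -403 + (½)*(-5) = -403 - 5/2 = -811/2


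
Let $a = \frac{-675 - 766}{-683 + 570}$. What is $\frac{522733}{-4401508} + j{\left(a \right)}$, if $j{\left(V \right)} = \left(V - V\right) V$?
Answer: $- \frac{522733}{4401508} \approx -0.11876$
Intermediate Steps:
$a = \frac{1441}{113}$ ($a = - \frac{1441}{-113} = \left(-1441\right) \left(- \frac{1}{113}\right) = \frac{1441}{113} \approx 12.752$)
$j{\left(V \right)} = 0$ ($j{\left(V \right)} = 0 V = 0$)
$\frac{522733}{-4401508} + j{\left(a \right)} = \frac{522733}{-4401508} + 0 = 522733 \left(- \frac{1}{4401508}\right) + 0 = - \frac{522733}{4401508} + 0 = - \frac{522733}{4401508}$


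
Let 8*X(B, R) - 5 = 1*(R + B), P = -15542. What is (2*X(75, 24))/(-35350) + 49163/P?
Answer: -869158071/274704850 ≈ -3.1640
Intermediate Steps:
X(B, R) = 5/8 + B/8 + R/8 (X(B, R) = 5/8 + (1*(R + B))/8 = 5/8 + (1*(B + R))/8 = 5/8 + (B + R)/8 = 5/8 + (B/8 + R/8) = 5/8 + B/8 + R/8)
(2*X(75, 24))/(-35350) + 49163/P = (2*(5/8 + (1/8)*75 + (1/8)*24))/(-35350) + 49163/(-15542) = (2*(5/8 + 75/8 + 3))*(-1/35350) + 49163*(-1/15542) = (2*13)*(-1/35350) - 49163/15542 = 26*(-1/35350) - 49163/15542 = -13/17675 - 49163/15542 = -869158071/274704850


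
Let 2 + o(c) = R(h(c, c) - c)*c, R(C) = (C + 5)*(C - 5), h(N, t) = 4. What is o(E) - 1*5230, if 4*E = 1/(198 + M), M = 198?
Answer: -20793794085503/3974344704 ≈ -5232.0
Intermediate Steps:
E = 1/1584 (E = 1/(4*(198 + 198)) = (1/4)/396 = (1/4)*(1/396) = 1/1584 ≈ 0.00063131)
R(C) = (-5 + C)*(5 + C) (R(C) = (5 + C)*(-5 + C) = (-5 + C)*(5 + C))
o(c) = -2 + c*(-25 + (4 - c)**2) (o(c) = -2 + (-25 + (4 - c)**2)*c = -2 + c*(-25 + (4 - c)**2))
o(E) - 1*5230 = (-2 + (-25 + (-4 + 1/1584)**2)/1584) - 1*5230 = (-2 + (-25 + (-6335/1584)**2)/1584) - 5230 = (-2 + (-25 + 40132225/2509056)/1584) - 5230 = (-2 + (1/1584)*(-22594175/2509056)) - 5230 = (-2 - 22594175/3974344704) - 5230 = -7971283583/3974344704 - 5230 = -20793794085503/3974344704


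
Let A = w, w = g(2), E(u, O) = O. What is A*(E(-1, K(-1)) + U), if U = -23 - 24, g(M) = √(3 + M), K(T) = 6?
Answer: -41*√5 ≈ -91.679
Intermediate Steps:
U = -47
w = √5 (w = √(3 + 2) = √5 ≈ 2.2361)
A = √5 ≈ 2.2361
A*(E(-1, K(-1)) + U) = √5*(6 - 47) = √5*(-41) = -41*√5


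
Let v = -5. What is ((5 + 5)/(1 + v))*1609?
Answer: -8045/2 ≈ -4022.5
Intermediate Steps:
((5 + 5)/(1 + v))*1609 = ((5 + 5)/(1 - 5))*1609 = (10/(-4))*1609 = (10*(-1/4))*1609 = -5/2*1609 = -8045/2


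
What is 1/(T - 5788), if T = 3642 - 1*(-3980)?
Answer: 1/1834 ≈ 0.00054526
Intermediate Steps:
T = 7622 (T = 3642 + 3980 = 7622)
1/(T - 5788) = 1/(7622 - 5788) = 1/1834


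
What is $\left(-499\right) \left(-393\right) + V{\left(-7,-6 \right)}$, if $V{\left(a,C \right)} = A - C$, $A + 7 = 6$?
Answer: $196112$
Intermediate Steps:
$A = -1$ ($A = -7 + 6 = -1$)
$V{\left(a,C \right)} = -1 - C$
$\left(-499\right) \left(-393\right) + V{\left(-7,-6 \right)} = \left(-499\right) \left(-393\right) - -5 = 196107 + \left(-1 + 6\right) = 196107 + 5 = 196112$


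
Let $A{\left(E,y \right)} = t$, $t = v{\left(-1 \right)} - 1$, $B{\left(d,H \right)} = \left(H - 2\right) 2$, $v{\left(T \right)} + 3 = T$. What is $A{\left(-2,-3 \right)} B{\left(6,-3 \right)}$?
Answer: $50$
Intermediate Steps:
$v{\left(T \right)} = -3 + T$
$B{\left(d,H \right)} = -4 + 2 H$ ($B{\left(d,H \right)} = \left(-2 + H\right) 2 = -4 + 2 H$)
$t = -5$ ($t = \left(-3 - 1\right) - 1 = -4 - 1 = -5$)
$A{\left(E,y \right)} = -5$
$A{\left(-2,-3 \right)} B{\left(6,-3 \right)} = - 5 \left(-4 + 2 \left(-3\right)\right) = - 5 \left(-4 - 6\right) = \left(-5\right) \left(-10\right) = 50$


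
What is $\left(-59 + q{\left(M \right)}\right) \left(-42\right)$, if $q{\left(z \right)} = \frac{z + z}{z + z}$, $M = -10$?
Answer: $2436$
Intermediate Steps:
$q{\left(z \right)} = 1$ ($q{\left(z \right)} = \frac{2 z}{2 z} = 2 z \frac{1}{2 z} = 1$)
$\left(-59 + q{\left(M \right)}\right) \left(-42\right) = \left(-59 + 1\right) \left(-42\right) = \left(-58\right) \left(-42\right) = 2436$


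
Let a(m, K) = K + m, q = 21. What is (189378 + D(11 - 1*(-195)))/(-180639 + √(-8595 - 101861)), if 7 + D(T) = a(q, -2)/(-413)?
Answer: -14127813040356/13476420774901 - 156420408*I*√27614/13476420774901 ≈ -1.0483 - 0.0019288*I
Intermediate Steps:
D(T) = -2910/413 (D(T) = -7 + (-2 + 21)/(-413) = -7 + 19*(-1/413) = -7 - 19/413 = -2910/413)
(189378 + D(11 - 1*(-195)))/(-180639 + √(-8595 - 101861)) = (189378 - 2910/413)/(-180639 + √(-8595 - 101861)) = 78210204/(413*(-180639 + √(-110456))) = 78210204/(413*(-180639 + 2*I*√27614))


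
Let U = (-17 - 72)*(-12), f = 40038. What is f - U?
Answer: 38970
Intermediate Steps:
U = 1068 (U = -89*(-12) = 1068)
f - U = 40038 - 1*1068 = 40038 - 1068 = 38970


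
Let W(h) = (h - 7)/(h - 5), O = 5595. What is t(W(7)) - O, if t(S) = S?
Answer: -5595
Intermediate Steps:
W(h) = (-7 + h)/(-5 + h)
t(W(7)) - O = (-7 + 7)/(-5 + 7) - 1*5595 = 0/2 - 5595 = (½)*0 - 5595 = 0 - 5595 = -5595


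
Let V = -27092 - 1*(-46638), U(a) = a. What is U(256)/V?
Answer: 128/9773 ≈ 0.013097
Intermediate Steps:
V = 19546 (V = -27092 + 46638 = 19546)
U(256)/V = 256/19546 = 256*(1/19546) = 128/9773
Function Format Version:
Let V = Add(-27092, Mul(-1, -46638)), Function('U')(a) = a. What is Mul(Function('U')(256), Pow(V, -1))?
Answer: Rational(128, 9773) ≈ 0.013097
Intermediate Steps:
V = 19546 (V = Add(-27092, 46638) = 19546)
Mul(Function('U')(256), Pow(V, -1)) = Mul(256, Pow(19546, -1)) = Mul(256, Rational(1, 19546)) = Rational(128, 9773)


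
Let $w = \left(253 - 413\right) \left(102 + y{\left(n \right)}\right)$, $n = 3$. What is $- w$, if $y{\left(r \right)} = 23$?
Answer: $20000$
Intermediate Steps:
$w = -20000$ ($w = \left(253 - 413\right) \left(102 + 23\right) = \left(-160\right) 125 = -20000$)
$- w = \left(-1\right) \left(-20000\right) = 20000$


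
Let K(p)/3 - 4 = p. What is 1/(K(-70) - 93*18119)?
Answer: -1/1685265 ≈ -5.9338e-7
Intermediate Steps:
K(p) = 12 + 3*p
1/(K(-70) - 93*18119) = 1/((12 + 3*(-70)) - 93*18119) = 1/((12 - 210) - 1685067) = 1/(-198 - 1685067) = 1/(-1685265) = -1/1685265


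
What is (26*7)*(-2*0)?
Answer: 0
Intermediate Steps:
(26*7)*(-2*0) = 182*0 = 0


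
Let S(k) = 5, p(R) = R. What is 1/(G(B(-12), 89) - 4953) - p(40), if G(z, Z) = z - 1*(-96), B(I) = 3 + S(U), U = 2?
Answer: -193961/4849 ≈ -40.000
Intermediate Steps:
B(I) = 8 (B(I) = 3 + 5 = 8)
G(z, Z) = 96 + z (G(z, Z) = z + 96 = 96 + z)
1/(G(B(-12), 89) - 4953) - p(40) = 1/((96 + 8) - 4953) - 1*40 = 1/(104 - 4953) - 40 = 1/(-4849) - 40 = -1/4849 - 40 = -193961/4849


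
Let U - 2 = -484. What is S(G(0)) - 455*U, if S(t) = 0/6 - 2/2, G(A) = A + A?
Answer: 219309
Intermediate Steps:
G(A) = 2*A
U = -482 (U = 2 - 484 = -482)
S(t) = -1 (S(t) = 0*(1/6) - 2*1/2 = 0 - 1 = -1)
S(G(0)) - 455*U = -1 - 455*(-482) = -1 + 219310 = 219309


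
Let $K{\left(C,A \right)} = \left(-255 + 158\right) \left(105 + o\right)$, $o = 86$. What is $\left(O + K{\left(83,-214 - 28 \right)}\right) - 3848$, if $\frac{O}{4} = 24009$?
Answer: $73661$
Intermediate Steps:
$O = 96036$ ($O = 4 \cdot 24009 = 96036$)
$K{\left(C,A \right)} = -18527$ ($K{\left(C,A \right)} = \left(-255 + 158\right) \left(105 + 86\right) = \left(-97\right) 191 = -18527$)
$\left(O + K{\left(83,-214 - 28 \right)}\right) - 3848 = \left(96036 - 18527\right) - 3848 = 77509 - 3848 = 73661$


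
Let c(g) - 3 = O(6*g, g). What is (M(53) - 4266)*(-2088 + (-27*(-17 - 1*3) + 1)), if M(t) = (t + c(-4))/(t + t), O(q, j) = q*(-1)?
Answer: 349711726/53 ≈ 6.5983e+6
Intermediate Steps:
O(q, j) = -q
c(g) = 3 - 6*g
M(t) = (27 + t)/(2*t) (M(t) = (t + (3 - 6*(-4)))/(t + t) = (t + (3 + 24))/((2*t)) = (t + 27)*(1/(2*t)) = (27 + t)*(1/(2*t)) = (27 + t)/(2*t))
(M(53) - 4266)*(-2088 + (-27*(-17 - 1*3) + 1)) = ((½)*(27 + 53)/53 - 4266)*(-2088 + (-27*(-17 - 1*3) + 1)) = ((½)*(1/53)*80 - 4266)*(-2088 + (-27*(-17 - 3) + 1)) = (40/53 - 4266)*(-2088 + (-27*(-20) + 1)) = -226058*(-2088 + (540 + 1))/53 = -226058*(-2088 + 541)/53 = -226058/53*(-1547) = 349711726/53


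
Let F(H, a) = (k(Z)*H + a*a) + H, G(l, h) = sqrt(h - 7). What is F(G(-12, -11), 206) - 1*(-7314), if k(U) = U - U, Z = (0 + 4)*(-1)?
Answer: 49750 + 3*I*sqrt(2) ≈ 49750.0 + 4.2426*I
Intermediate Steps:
Z = -4 (Z = 4*(-1) = -4)
G(l, h) = sqrt(-7 + h)
k(U) = 0
F(H, a) = H + a**2 (F(H, a) = (0*H + a*a) + H = (0 + a**2) + H = a**2 + H = H + a**2)
F(G(-12, -11), 206) - 1*(-7314) = (sqrt(-7 - 11) + 206**2) - 1*(-7314) = (sqrt(-18) + 42436) + 7314 = (3*I*sqrt(2) + 42436) + 7314 = (42436 + 3*I*sqrt(2)) + 7314 = 49750 + 3*I*sqrt(2)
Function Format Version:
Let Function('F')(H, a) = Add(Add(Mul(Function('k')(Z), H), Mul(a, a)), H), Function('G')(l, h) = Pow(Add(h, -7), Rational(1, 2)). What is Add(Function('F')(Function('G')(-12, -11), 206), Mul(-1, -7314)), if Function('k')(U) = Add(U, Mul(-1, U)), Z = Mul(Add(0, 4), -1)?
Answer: Add(49750, Mul(3, I, Pow(2, Rational(1, 2)))) ≈ Add(49750., Mul(4.2426, I))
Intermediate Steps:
Z = -4 (Z = Mul(4, -1) = -4)
Function('G')(l, h) = Pow(Add(-7, h), Rational(1, 2))
Function('k')(U) = 0
Function('F')(H, a) = Add(H, Pow(a, 2)) (Function('F')(H, a) = Add(Add(Mul(0, H), Mul(a, a)), H) = Add(Add(0, Pow(a, 2)), H) = Add(Pow(a, 2), H) = Add(H, Pow(a, 2)))
Add(Function('F')(Function('G')(-12, -11), 206), Mul(-1, -7314)) = Add(Add(Pow(Add(-7, -11), Rational(1, 2)), Pow(206, 2)), Mul(-1, -7314)) = Add(Add(Pow(-18, Rational(1, 2)), 42436), 7314) = Add(Add(Mul(3, I, Pow(2, Rational(1, 2))), 42436), 7314) = Add(Add(42436, Mul(3, I, Pow(2, Rational(1, 2)))), 7314) = Add(49750, Mul(3, I, Pow(2, Rational(1, 2))))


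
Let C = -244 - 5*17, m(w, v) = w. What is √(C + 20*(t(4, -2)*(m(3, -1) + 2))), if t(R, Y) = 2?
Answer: I*√129 ≈ 11.358*I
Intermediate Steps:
C = -329 (C = -244 - 1*85 = -244 - 85 = -329)
√(C + 20*(t(4, -2)*(m(3, -1) + 2))) = √(-329 + 20*(2*(3 + 2))) = √(-329 + 20*(2*5)) = √(-329 + 20*10) = √(-329 + 200) = √(-129) = I*√129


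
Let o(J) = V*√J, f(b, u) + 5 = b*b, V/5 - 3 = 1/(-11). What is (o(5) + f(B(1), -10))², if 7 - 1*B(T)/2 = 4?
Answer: 244281/121 + 9920*√5/11 ≈ 4035.4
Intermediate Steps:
V = 160/11 (V = 15 + 5/(-11) = 15 + 5*(-1/11) = 15 - 5/11 = 160/11 ≈ 14.545)
B(T) = 6 (B(T) = 14 - 2*4 = 14 - 8 = 6)
f(b, u) = -5 + b² (f(b, u) = -5 + b*b = -5 + b²)
o(J) = 160*√J/11
(o(5) + f(B(1), -10))² = (160*√5/11 + (-5 + 6²))² = (160*√5/11 + (-5 + 36))² = (160*√5/11 + 31)² = (31 + 160*√5/11)²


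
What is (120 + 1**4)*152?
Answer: 18392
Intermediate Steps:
(120 + 1**4)*152 = (120 + 1)*152 = 121*152 = 18392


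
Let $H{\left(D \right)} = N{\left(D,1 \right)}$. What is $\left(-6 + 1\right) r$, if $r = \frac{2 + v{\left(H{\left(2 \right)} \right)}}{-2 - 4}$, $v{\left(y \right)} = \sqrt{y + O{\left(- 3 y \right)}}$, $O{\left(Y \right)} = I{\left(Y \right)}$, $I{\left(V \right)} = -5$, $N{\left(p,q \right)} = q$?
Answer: $\frac{5}{3} + \frac{5 i}{3} \approx 1.6667 + 1.6667 i$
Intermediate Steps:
$O{\left(Y \right)} = -5$
$H{\left(D \right)} = 1$
$v{\left(y \right)} = \sqrt{-5 + y}$ ($v{\left(y \right)} = \sqrt{y - 5} = \sqrt{-5 + y}$)
$r = - \frac{1}{3} - \frac{i}{3}$ ($r = \frac{2 + \sqrt{-5 + 1}}{-2 - 4} = \frac{2 + \sqrt{-4}}{-6} = \left(2 + 2 i\right) \left(- \frac{1}{6}\right) = - \frac{1}{3} - \frac{i}{3} \approx -0.33333 - 0.33333 i$)
$\left(-6 + 1\right) r = \left(-6 + 1\right) \left(- \frac{1}{3} - \frac{i}{3}\right) = - 5 \left(- \frac{1}{3} - \frac{i}{3}\right) = \frac{5}{3} + \frac{5 i}{3}$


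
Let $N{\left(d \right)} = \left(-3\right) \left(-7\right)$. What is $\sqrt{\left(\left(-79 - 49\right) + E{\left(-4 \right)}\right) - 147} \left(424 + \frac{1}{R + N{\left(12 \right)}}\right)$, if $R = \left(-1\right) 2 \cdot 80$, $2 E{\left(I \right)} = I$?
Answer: $\frac{58935 i \sqrt{277}}{139} \approx 7056.6 i$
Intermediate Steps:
$E{\left(I \right)} = \frac{I}{2}$
$R = -160$ ($R = \left(-2\right) 80 = -160$)
$N{\left(d \right)} = 21$
$\sqrt{\left(\left(-79 - 49\right) + E{\left(-4 \right)}\right) - 147} \left(424 + \frac{1}{R + N{\left(12 \right)}}\right) = \sqrt{\left(\left(-79 - 49\right) + \frac{1}{2} \left(-4\right)\right) - 147} \left(424 + \frac{1}{-160 + 21}\right) = \sqrt{\left(-128 - 2\right) - 147} \left(424 + \frac{1}{-139}\right) = \sqrt{-130 - 147} \left(424 - \frac{1}{139}\right) = \sqrt{-277} \cdot \frac{58935}{139} = i \sqrt{277} \cdot \frac{58935}{139} = \frac{58935 i \sqrt{277}}{139}$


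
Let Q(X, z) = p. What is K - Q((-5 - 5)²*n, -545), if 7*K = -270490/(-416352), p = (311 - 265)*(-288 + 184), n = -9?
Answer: 6971533133/1457232 ≈ 4784.1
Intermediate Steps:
p = -4784 (p = 46*(-104) = -4784)
Q(X, z) = -4784
K = 135245/1457232 (K = (-270490/(-416352))/7 = (-270490*(-1/416352))/7 = (⅐)*(135245/208176) = 135245/1457232 ≈ 0.092810)
K - Q((-5 - 5)²*n, -545) = 135245/1457232 - 1*(-4784) = 135245/1457232 + 4784 = 6971533133/1457232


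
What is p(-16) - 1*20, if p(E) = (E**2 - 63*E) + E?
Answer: 1228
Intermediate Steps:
p(E) = E**2 - 62*E
p(-16) - 1*20 = -16*(-62 - 16) - 1*20 = -16*(-78) - 20 = 1248 - 20 = 1228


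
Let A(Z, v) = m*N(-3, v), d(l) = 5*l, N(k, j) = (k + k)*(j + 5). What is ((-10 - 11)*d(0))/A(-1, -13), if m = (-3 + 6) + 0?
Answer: 0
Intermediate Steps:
N(k, j) = 2*k*(5 + j) (N(k, j) = (2*k)*(5 + j) = 2*k*(5 + j))
m = 3 (m = 3 + 0 = 3)
A(Z, v) = -90 - 18*v (A(Z, v) = 3*(2*(-3)*(5 + v)) = 3*(-30 - 6*v) = -90 - 18*v)
((-10 - 11)*d(0))/A(-1, -13) = ((-10 - 11)*(5*0))/(-90 - 18*(-13)) = (-21*0)/(-90 + 234) = 0/144 = 0*(1/144) = 0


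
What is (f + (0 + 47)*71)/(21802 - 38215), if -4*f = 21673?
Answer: 2775/21884 ≈ 0.12681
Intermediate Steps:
f = -21673/4 (f = -1/4*21673 = -21673/4 ≈ -5418.3)
(f + (0 + 47)*71)/(21802 - 38215) = (-21673/4 + (0 + 47)*71)/(21802 - 38215) = (-21673/4 + 47*71)/(-16413) = (-21673/4 + 3337)*(-1/16413) = -8325/4*(-1/16413) = 2775/21884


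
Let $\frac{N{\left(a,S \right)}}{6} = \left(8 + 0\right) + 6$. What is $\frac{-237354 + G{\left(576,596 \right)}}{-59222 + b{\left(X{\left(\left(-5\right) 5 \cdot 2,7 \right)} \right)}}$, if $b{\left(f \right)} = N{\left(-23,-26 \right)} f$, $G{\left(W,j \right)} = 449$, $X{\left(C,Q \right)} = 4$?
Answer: $\frac{236905}{58886} \approx 4.0231$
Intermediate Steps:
$N{\left(a,S \right)} = 84$ ($N{\left(a,S \right)} = 6 \left(\left(8 + 0\right) + 6\right) = 6 \left(8 + 6\right) = 6 \cdot 14 = 84$)
$b{\left(f \right)} = 84 f$
$\frac{-237354 + G{\left(576,596 \right)}}{-59222 + b{\left(X{\left(\left(-5\right) 5 \cdot 2,7 \right)} \right)}} = \frac{-237354 + 449}{-59222 + 84 \cdot 4} = - \frac{236905}{-59222 + 336} = - \frac{236905}{-58886} = \left(-236905\right) \left(- \frac{1}{58886}\right) = \frac{236905}{58886}$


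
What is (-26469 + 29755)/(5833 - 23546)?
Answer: -3286/17713 ≈ -0.18551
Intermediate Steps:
(-26469 + 29755)/(5833 - 23546) = 3286/(-17713) = 3286*(-1/17713) = -3286/17713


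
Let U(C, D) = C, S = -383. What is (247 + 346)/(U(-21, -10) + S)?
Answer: -593/404 ≈ -1.4678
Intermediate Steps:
(247 + 346)/(U(-21, -10) + S) = (247 + 346)/(-21 - 383) = 593/(-404) = 593*(-1/404) = -593/404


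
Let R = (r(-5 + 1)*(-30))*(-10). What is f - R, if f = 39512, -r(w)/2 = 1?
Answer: 40112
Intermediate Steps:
r(w) = -2 (r(w) = -2*1 = -2)
R = -600 (R = -2*(-30)*(-10) = 60*(-10) = -600)
f - R = 39512 - 1*(-600) = 39512 + 600 = 40112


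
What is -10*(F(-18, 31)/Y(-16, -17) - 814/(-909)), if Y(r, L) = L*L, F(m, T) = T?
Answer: -2634250/262701 ≈ -10.028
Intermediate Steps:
Y(r, L) = L**2
-10*(F(-18, 31)/Y(-16, -17) - 814/(-909)) = -10*(31/((-17)**2) - 814/(-909)) = -10*(31/289 - 814*(-1/909)) = -10*(31*(1/289) + 814/909) = -10*(31/289 + 814/909) = -10*263425/262701 = -2634250/262701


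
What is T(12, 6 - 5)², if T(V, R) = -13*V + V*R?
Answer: 20736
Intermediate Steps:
T(V, R) = -13*V + R*V
T(12, 6 - 5)² = (12*(-13 + (6 - 5)))² = (12*(-13 + 1))² = (12*(-12))² = (-144)² = 20736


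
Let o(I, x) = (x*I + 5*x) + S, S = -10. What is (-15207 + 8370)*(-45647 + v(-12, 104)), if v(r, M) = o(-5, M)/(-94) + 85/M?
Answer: 1525457909577/4888 ≈ 3.1208e+8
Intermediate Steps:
o(I, x) = -10 + 5*x + I*x (o(I, x) = (x*I + 5*x) - 10 = (I*x + 5*x) - 10 = (5*x + I*x) - 10 = -10 + 5*x + I*x)
v(r, M) = 5/47 + 85/M (v(r, M) = (-10 + 5*M - 5*M)/(-94) + 85/M = -10*(-1/94) + 85/M = 5/47 + 85/M)
(-15207 + 8370)*(-45647 + v(-12, 104)) = (-15207 + 8370)*(-45647 + (5/47 + 85/104)) = -6837*(-45647 + (5/47 + 85*(1/104))) = -6837*(-45647 + (5/47 + 85/104)) = -6837*(-45647 + 4515/4888) = -6837*(-223118021/4888) = 1525457909577/4888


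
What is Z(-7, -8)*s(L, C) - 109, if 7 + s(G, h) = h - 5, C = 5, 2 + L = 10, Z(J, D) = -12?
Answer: -25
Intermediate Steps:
L = 8 (L = -2 + 10 = 8)
s(G, h) = -12 + h (s(G, h) = -7 + (h - 5) = -7 + (-5 + h) = -12 + h)
Z(-7, -8)*s(L, C) - 109 = -12*(-12 + 5) - 109 = -12*(-7) - 109 = 84 - 109 = -25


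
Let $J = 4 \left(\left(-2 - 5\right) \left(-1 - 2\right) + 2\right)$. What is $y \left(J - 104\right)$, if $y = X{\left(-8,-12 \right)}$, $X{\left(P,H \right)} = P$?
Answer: $96$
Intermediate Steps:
$y = -8$
$J = 92$ ($J = 4 \left(\left(-7\right) \left(-3\right) + 2\right) = 4 \left(21 + 2\right) = 4 \cdot 23 = 92$)
$y \left(J - 104\right) = - 8 \left(92 - 104\right) = \left(-8\right) \left(-12\right) = 96$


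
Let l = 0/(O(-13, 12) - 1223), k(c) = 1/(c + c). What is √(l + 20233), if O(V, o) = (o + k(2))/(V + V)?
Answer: √20233 ≈ 142.24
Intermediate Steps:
k(c) = 1/(2*c)
O(V, o) = (¼ + o)/(2*V) (O(V, o) = (o + (½)/2)/(V + V) = (o + (½)*(½))/((2*V)) = (o + ¼)*(1/(2*V)) = (¼ + o)*(1/(2*V)) = (¼ + o)/(2*V))
l = 0 (l = 0/((⅛)*(1 + 4*12)/(-13) - 1223) = 0/((⅛)*(-1/13)*(1 + 48) - 1223) = 0/((⅛)*(-1/13)*49 - 1223) = 0/(-49/104 - 1223) = 0/(-127241/104) = -104/127241*0 = 0)
√(l + 20233) = √(0 + 20233) = √20233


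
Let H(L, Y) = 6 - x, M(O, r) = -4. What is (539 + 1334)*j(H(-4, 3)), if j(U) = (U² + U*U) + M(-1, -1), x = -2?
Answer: 232252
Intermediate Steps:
H(L, Y) = 8 (H(L, Y) = 6 - 1*(-2) = 6 + 2 = 8)
j(U) = -4 + 2*U² (j(U) = (U² + U*U) - 4 = (U² + U²) - 4 = 2*U² - 4 = -4 + 2*U²)
(539 + 1334)*j(H(-4, 3)) = (539 + 1334)*(-4 + 2*8²) = 1873*(-4 + 2*64) = 1873*(-4 + 128) = 1873*124 = 232252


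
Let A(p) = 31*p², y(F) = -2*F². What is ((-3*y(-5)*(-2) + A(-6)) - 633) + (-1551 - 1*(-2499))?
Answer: 1131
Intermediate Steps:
((-3*y(-5)*(-2) + A(-6)) - 633) + (-1551 - 1*(-2499)) = ((-(-6)*(-5)²*(-2) + 31*(-6)²) - 633) + (-1551 - 1*(-2499)) = ((-(-6)*25*(-2) + 31*36) - 633) + (-1551 + 2499) = ((-3*(-50)*(-2) + 1116) - 633) + 948 = ((150*(-2) + 1116) - 633) + 948 = ((-300 + 1116) - 633) + 948 = (816 - 633) + 948 = 183 + 948 = 1131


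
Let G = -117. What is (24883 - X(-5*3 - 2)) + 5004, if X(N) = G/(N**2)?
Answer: 8637460/289 ≈ 29887.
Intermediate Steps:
X(N) = -117/N**2
(24883 - X(-5*3 - 2)) + 5004 = (24883 - (-117)/(-5*3 - 2)**2) + 5004 = (24883 - (-117)/(-15 - 2)**2) + 5004 = (24883 - (-117)/(-17)**2) + 5004 = (24883 - (-117)/289) + 5004 = (24883 - 1*(-117/289)) + 5004 = (24883 + 117/289) + 5004 = 7191304/289 + 5004 = 8637460/289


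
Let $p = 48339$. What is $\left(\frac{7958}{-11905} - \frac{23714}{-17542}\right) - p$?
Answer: $- \frac{5047426839978}{104418755} \approx -48338.0$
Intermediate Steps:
$\left(\frac{7958}{-11905} - \frac{23714}{-17542}\right) - p = \left(\frac{7958}{-11905} - \frac{23714}{-17542}\right) - 48339 = \left(7958 \left(- \frac{1}{11905}\right) - - \frac{11857}{8771}\right) - 48339 = \left(- \frac{7958}{11905} + \frac{11857}{8771}\right) - 48339 = \frac{71357967}{104418755} - 48339 = - \frac{5047426839978}{104418755}$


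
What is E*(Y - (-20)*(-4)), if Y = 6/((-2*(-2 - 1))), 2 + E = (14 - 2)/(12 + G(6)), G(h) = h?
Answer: 316/3 ≈ 105.33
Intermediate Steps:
E = -4/3 (E = -2 + (14 - 2)/(12 + 6) = -2 + 12/18 = -2 + 12*(1/18) = -2 + 2/3 = -4/3 ≈ -1.3333)
Y = 1 (Y = 6/((-2*(-3))) = 6/6 = 6*(1/6) = 1)
E*(Y - (-20)*(-4)) = -4*(1 - (-20)*(-4))/3 = -4*(1 - 5*16)/3 = -4*(1 - 80)/3 = -4/3*(-79) = 316/3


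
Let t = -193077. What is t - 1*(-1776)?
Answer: -191301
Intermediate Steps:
t - 1*(-1776) = -193077 - 1*(-1776) = -193077 + 1776 = -191301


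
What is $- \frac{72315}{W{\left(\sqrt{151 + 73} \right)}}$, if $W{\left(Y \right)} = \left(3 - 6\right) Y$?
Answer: $\frac{24105 \sqrt{14}}{56} \approx 1610.6$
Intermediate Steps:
$W{\left(Y \right)} = - 3 Y$ ($W{\left(Y \right)} = \left(3 - 6\right) Y = - 3 Y$)
$- \frac{72315}{W{\left(\sqrt{151 + 73} \right)}} = - \frac{72315}{\left(-3\right) \sqrt{151 + 73}} = - \frac{72315}{\left(-3\right) \sqrt{224}} = - \frac{72315}{\left(-3\right) 4 \sqrt{14}} = - \frac{72315}{\left(-12\right) \sqrt{14}} = - 72315 \left(- \frac{\sqrt{14}}{168}\right) = \frac{24105 \sqrt{14}}{56}$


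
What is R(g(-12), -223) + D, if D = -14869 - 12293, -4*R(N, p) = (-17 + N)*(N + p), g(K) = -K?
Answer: -109703/4 ≈ -27426.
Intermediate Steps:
R(N, p) = -(-17 + N)*(N + p)/4
D = -27162
R(g(-12), -223) + D = (-(-1*(-12))²/4 + 17*(-1*(-12))/4 + (17/4)*(-223) - ¼*(-1*(-12))*(-223)) - 27162 = (-¼*12² + (17/4)*12 - 3791/4 - ¼*12*(-223)) - 27162 = (-¼*144 + 51 - 3791/4 + 669) - 27162 = (-36 + 51 - 3791/4 + 669) - 27162 = -1055/4 - 27162 = -109703/4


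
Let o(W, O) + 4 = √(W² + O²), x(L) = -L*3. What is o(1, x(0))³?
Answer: -27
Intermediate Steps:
x(L) = -3*L
o(W, O) = -4 + √(O² + W²) (o(W, O) = -4 + √(W² + O²) = -4 + √(O² + W²))
o(1, x(0))³ = (-4 + √((-3*0)² + 1²))³ = (-4 + √(0² + 1))³ = (-4 + √(0 + 1))³ = (-4 + √1)³ = (-4 + 1)³ = (-3)³ = -27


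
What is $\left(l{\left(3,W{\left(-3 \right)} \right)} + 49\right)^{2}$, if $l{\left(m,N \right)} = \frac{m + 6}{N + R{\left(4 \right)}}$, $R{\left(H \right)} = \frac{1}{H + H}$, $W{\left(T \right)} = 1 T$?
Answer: $\frac{1113025}{529} \approx 2104.0$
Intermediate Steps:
$W{\left(T \right)} = T$
$R{\left(H \right)} = \frac{1}{2 H}$
$l{\left(m,N \right)} = \frac{6 + m}{\frac{1}{8} + N}$ ($l{\left(m,N \right)} = \frac{m + 6}{N + \frac{1}{2 \cdot 4}} = \frac{6 + m}{N + \frac{1}{2} \cdot \frac{1}{4}} = \frac{6 + m}{N + \frac{1}{8}} = \frac{6 + m}{\frac{1}{8} + N}$)
$\left(l{\left(3,W{\left(-3 \right)} \right)} + 49\right)^{2} = \left(\frac{8 \left(6 + 3\right)}{1 + 8 \left(-3\right)} + 49\right)^{2} = \left(8 \frac{1}{1 - 24} \cdot 9 + 49\right)^{2} = \left(8 \frac{1}{-23} \cdot 9 + 49\right)^{2} = \left(8 \left(- \frac{1}{23}\right) 9 + 49\right)^{2} = \left(- \frac{72}{23} + 49\right)^{2} = \left(\frac{1055}{23}\right)^{2} = \frac{1113025}{529}$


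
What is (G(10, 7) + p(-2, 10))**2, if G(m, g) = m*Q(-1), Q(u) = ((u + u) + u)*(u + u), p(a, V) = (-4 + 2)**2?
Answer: 4096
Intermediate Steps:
p(a, V) = 4 (p(a, V) = (-2)**2 = 4)
Q(u) = 6*u**2 (Q(u) = (2*u + u)*(2*u) = (3*u)*(2*u) = 6*u**2)
G(m, g) = 6*m (G(m, g) = m*(6*(-1)**2) = m*(6*1) = m*6 = 6*m)
(G(10, 7) + p(-2, 10))**2 = (6*10 + 4)**2 = (60 + 4)**2 = 64**2 = 4096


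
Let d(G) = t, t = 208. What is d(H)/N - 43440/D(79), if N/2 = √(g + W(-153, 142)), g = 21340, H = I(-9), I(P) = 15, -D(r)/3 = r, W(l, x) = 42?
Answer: 14480/79 + 52*√21382/10691 ≈ 184.00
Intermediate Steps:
D(r) = -3*r
H = 15
d(G) = 208
N = 2*√21382 (N = 2*√(21340 + 42) = 2*√21382 ≈ 292.45)
d(H)/N - 43440/D(79) = 208/((2*√21382)) - 43440/((-3*79)) = 208*(√21382/42764) - 43440/(-237) = 52*√21382/10691 - 43440*(-1/237) = 52*√21382/10691 + 14480/79 = 14480/79 + 52*√21382/10691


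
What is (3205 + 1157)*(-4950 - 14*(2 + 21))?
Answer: -22996464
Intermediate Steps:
(3205 + 1157)*(-4950 - 14*(2 + 21)) = 4362*(-4950 - 14*23) = 4362*(-4950 - 322) = 4362*(-5272) = -22996464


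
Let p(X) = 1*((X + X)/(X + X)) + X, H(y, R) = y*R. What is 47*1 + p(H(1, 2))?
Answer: 50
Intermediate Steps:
H(y, R) = R*y
p(X) = 1 + X (p(X) = 1*((2*X)/((2*X))) + X = 1*((2*X)*(1/(2*X))) + X = 1*1 + X = 1 + X)
47*1 + p(H(1, 2)) = 47*1 + (1 + 2*1) = 47 + (1 + 2) = 47 + 3 = 50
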